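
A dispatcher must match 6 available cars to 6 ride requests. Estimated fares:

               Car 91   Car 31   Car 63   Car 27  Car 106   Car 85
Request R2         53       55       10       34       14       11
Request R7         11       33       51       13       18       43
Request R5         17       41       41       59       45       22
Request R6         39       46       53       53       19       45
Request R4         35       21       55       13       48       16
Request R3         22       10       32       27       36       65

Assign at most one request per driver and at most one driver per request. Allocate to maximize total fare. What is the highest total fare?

Max total: $322

Optimal: Car 91→Request R2 ($53), Car 31→Request R6 ($46), Car 63→Request R7 ($51), Car 27→Request R5 ($59), Car 106→Request R4 ($48), Car 85→Request R3 ($65) — total 53+46+51+59+48+65 = $322.
Max-entry greedy (repeatedly take the single best remaining cell) gives $291, worse by 31.
Next-best assignment: Car 91→Request R6, Car 31→Request R2, Car 63→Request R7, Car 27→Request R5, Car 106→Request R4, Car 85→Request R3 = $317.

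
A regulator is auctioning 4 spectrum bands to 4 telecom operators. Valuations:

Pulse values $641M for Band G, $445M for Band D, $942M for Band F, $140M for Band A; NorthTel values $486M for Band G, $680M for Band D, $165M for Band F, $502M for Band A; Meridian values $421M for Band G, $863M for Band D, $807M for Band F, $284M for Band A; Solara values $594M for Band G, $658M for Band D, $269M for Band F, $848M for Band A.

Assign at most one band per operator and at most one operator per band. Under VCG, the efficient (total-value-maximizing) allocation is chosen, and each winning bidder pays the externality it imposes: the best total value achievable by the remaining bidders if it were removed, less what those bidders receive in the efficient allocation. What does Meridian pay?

Efficient allocation: Pulse→Band F ($942M), NorthTel→Band G ($486M), Meridian→Band D ($863M), Solara→Band A ($848M); total welfare W = $3139M.
Meridian receives Band D at value $863M, so the others get W − 863 = $2276M.
Without Meridian: best allocation of the remaining 3 bidders over all 4 bands is Pulse→Band F ($942M), NorthTel→Band D ($680M), Solara→Band A ($848M), total $2470M.
VCG payment = (others' best without Meridian) − (others' welfare with Meridian) = 2470 − 2276 = $194M.

Meridian pays $194M.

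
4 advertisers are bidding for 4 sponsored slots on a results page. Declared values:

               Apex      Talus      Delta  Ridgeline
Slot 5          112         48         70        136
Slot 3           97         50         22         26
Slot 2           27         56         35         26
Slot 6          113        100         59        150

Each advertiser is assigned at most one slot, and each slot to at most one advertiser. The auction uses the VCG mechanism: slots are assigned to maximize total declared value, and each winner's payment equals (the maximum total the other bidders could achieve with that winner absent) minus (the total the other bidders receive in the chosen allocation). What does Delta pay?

Efficient allocation: Apex→Slot 3 ($97), Talus→Slot 2 ($56), Delta→Slot 5 ($70), Ridgeline→Slot 6 ($150); total welfare W = $373.
Delta receives Slot 5 at value $70, so the others get W − 70 = $303.
Without Delta: best allocation of the remaining 3 bidders over all 4 slots is Apex→Slot 3 ($97), Talus→Slot 6 ($100), Ridgeline→Slot 5 ($136), total $333.
VCG payment = (others' best without Delta) − (others' welfare with Delta) = 333 − 303 = $30.

Delta pays $30.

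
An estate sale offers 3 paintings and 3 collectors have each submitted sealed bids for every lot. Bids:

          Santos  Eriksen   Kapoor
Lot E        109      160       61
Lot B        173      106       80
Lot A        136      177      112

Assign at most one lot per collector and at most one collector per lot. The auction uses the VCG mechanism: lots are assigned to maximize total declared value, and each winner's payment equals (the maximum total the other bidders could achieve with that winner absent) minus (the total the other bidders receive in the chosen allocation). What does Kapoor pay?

Efficient allocation: Santos→Lot B ($173), Eriksen→Lot E ($160), Kapoor→Lot A ($112); total welfare W = $445.
Kapoor receives Lot A at value $112, so the others get W − 112 = $333.
Without Kapoor: best allocation of the remaining 2 bidders over all 3 lots is Santos→Lot B ($173), Eriksen→Lot A ($177), total $350.
VCG payment = (others' best without Kapoor) − (others' welfare with Kapoor) = 350 − 333 = $17.

Kapoor pays $17.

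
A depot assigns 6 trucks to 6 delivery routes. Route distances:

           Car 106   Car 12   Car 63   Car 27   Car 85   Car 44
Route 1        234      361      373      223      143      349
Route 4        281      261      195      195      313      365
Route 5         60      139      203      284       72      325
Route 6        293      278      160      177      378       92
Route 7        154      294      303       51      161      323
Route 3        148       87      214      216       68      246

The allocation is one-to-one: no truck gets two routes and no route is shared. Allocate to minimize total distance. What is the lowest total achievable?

Min total: 628 km

This is the linear assignment problem.
Optimal: Car 106→Route 5 (60 km), Car 12→Route 3 (87 km), Car 63→Route 4 (195 km), Car 27→Route 7 (51 km), Car 85→Route 1 (143 km), Car 44→Route 6 (92 km) — total 60+87+195+51+143+92 = 628 km.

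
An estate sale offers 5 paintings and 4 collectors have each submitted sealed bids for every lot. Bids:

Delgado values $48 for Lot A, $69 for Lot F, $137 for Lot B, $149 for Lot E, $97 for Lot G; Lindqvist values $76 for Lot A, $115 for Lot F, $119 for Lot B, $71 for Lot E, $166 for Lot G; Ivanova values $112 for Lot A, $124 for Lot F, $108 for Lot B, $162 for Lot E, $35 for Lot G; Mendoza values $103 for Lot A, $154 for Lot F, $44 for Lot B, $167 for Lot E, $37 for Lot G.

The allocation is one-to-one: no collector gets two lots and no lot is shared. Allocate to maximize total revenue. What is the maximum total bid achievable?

Optimal: Delgado→Lot B ($137), Lindqvist→Lot G ($166), Ivanova→Lot E ($162), Mendoza→Lot F ($154) — total 137+166+162+154 = $619.
Column-greedy (each lot in turn goes to its best remaining collector) gives $474, worse by 145.
Next-best assignment: Delgado→Lot B, Lindqvist→Lot G, Ivanova→Lot F, Mendoza→Lot E = $594.
Checked against all permutations: $619 is optimal.

Maximum total: $619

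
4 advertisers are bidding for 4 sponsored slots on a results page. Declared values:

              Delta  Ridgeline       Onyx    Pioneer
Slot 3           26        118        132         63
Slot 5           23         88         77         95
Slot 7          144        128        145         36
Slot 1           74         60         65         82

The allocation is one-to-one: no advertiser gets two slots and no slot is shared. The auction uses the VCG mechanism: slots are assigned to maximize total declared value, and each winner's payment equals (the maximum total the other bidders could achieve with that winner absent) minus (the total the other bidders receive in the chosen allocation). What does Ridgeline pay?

Efficient allocation: Delta→Slot 7 ($144), Ridgeline→Slot 5 ($88), Onyx→Slot 3 ($132), Pioneer→Slot 1 ($82); total welfare W = $446.
Ridgeline receives Slot 5 at value $88, so the others get W − 88 = $358.
Without Ridgeline: best allocation of the remaining 3 bidders over all 4 slots is Delta→Slot 7 ($144), Onyx→Slot 3 ($132), Pioneer→Slot 5 ($95), total $371.
VCG payment = (others' best without Ridgeline) − (others' welfare with Ridgeline) = 371 − 358 = $13.

Ridgeline pays $13.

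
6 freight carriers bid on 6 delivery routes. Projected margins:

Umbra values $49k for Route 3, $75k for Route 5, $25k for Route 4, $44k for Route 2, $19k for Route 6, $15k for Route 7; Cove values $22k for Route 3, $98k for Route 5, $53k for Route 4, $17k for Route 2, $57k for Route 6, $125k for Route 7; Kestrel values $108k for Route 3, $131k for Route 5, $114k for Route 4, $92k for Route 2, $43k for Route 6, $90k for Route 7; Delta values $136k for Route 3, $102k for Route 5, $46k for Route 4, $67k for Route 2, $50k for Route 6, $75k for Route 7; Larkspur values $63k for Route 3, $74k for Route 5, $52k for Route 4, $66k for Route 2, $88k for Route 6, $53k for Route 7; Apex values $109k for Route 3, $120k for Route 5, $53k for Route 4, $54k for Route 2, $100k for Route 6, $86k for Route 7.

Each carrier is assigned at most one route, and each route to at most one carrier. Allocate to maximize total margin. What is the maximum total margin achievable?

Max total: $627k

This is a one-to-one assignment (maximum-weight bipartite matching).
Optimal: Umbra→Route 2 ($44k), Cove→Route 7 ($125k), Kestrel→Route 4 ($114k), Delta→Route 3 ($136k), Larkspur→Route 6 ($88k), Apex→Route 5 ($120k) — total 44+125+114+136+88+120 = $627k.
Next-best assignment: Umbra→Route 5, Cove→Route 7, Kestrel→Route 4, Delta→Route 3, Larkspur→Route 2, Apex→Route 6 = $616k.
No other one-to-one assignment exceeds $627k.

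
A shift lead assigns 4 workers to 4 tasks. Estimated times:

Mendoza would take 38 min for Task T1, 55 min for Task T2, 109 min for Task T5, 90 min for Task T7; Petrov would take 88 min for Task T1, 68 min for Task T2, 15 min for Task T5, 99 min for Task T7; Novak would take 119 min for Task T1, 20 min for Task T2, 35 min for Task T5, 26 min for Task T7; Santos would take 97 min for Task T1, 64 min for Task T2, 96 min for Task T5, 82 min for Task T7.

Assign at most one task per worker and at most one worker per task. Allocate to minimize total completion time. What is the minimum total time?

Minimum total: 143 min

Optimal: Mendoza→Task T1 (38 min), Petrov→Task T5 (15 min), Novak→Task T7 (26 min), Santos→Task T2 (64 min) — total 38+15+26+64 = 143 min.
Column-greedy (each task in turn goes to its cheapest remaining worker) gives 155 min, worse by 12.
Swapping Novak↔Petrov (Novak→Task T5 35 min, Petrov→Task T7 99 min) adds 93.
Every other assignment is strictly worse.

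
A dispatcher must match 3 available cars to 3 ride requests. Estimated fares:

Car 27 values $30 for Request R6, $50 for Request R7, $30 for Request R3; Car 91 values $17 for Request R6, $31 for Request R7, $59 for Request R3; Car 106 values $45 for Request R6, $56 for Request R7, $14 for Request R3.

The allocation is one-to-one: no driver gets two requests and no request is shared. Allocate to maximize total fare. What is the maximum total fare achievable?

Max total: $154

This is a one-to-one assignment (maximum-weight bipartite matching).
Optimal: Car 27→Request R7 ($50), Car 91→Request R3 ($59), Car 106→Request R6 ($45) — total 50+59+45 = $154.
Max-entry greedy (repeatedly take the single best remaining cell) gives $145, worse by 9.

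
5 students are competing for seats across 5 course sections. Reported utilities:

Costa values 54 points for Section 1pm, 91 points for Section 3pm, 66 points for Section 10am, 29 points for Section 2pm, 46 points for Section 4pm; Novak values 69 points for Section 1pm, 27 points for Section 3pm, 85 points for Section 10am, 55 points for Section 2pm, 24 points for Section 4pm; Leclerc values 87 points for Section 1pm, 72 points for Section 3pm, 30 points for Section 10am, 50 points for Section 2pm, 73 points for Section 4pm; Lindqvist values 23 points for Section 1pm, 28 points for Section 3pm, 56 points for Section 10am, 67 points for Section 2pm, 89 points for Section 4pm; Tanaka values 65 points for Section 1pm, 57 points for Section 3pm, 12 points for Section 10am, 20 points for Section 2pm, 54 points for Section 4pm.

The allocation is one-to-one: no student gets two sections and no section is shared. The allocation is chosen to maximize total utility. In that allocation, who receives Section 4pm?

Optimal: Costa→Section 3pm (91 points), Novak→Section 10am (85 points), Leclerc→Section 1pm (87 points), Lindqvist→Section 2pm (67 points), Tanaka→Section 4pm (54 points) — total 91+85+87+67+54 = 384 points.
Row-greedy (each student in turn takes its best remaining section) gives 372 points, worse by 12.
Next-best assignment: Costa→Section 3pm, Novak→Section 10am, Leclerc→Section 4pm, Lindqvist→Section 2pm, Tanaka→Section 1pm = 381 points.
No other one-to-one assignment exceeds 384 points.
Tanaka's own top section is Section 1pm (65 points), but forcing Tanaka→Section 1pm and reassigning the rest optimally gives only 381 points — worse by 3.

Tanaka receives Section 4pm.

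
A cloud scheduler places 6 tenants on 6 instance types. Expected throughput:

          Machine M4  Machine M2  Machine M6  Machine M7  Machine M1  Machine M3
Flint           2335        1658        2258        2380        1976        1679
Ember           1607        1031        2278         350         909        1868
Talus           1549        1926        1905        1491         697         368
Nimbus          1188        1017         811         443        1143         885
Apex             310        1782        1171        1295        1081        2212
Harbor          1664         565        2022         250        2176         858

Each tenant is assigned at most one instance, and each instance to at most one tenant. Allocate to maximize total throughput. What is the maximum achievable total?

Optimal: Flint→Machine M7 (2380 ops/s), Ember→Machine M6 (2278 ops/s), Talus→Machine M2 (1926 ops/s), Nimbus→Machine M4 (1188 ops/s), Apex→Machine M3 (2212 ops/s), Harbor→Machine M1 (2176 ops/s) — total 2380+2278+1926+1188+2212+2176 = 12160 ops/s.
Column-greedy (each instance in turn goes to its best remaining tenant) gives 10895 ops/s, worse by 1265.
Checked against all permutations: 12160 ops/s is optimal.

Maximum total: 12160 ops/s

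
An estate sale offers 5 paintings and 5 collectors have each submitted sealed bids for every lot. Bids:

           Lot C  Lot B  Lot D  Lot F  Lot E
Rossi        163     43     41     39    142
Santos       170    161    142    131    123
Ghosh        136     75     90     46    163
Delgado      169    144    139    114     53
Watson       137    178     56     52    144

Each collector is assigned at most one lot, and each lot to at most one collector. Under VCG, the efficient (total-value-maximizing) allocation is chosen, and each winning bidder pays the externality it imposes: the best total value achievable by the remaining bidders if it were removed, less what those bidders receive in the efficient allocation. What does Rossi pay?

Rossi pays $41.

Efficient allocation: Rossi→Lot C ($163), Santos→Lot F ($131), Ghosh→Lot E ($163), Delgado→Lot D ($139), Watson→Lot B ($178); total welfare W = $774.
Rossi receives Lot C at value $163, so the others get W − 163 = $611.
Without Rossi: best allocation of the remaining 4 bidders over all 5 lots is Santos→Lot D ($142), Ghosh→Lot E ($163), Delgado→Lot C ($169), Watson→Lot B ($178), total $652.
VCG payment = (others' best without Rossi) − (others' welfare with Rossi) = 652 − 611 = $41.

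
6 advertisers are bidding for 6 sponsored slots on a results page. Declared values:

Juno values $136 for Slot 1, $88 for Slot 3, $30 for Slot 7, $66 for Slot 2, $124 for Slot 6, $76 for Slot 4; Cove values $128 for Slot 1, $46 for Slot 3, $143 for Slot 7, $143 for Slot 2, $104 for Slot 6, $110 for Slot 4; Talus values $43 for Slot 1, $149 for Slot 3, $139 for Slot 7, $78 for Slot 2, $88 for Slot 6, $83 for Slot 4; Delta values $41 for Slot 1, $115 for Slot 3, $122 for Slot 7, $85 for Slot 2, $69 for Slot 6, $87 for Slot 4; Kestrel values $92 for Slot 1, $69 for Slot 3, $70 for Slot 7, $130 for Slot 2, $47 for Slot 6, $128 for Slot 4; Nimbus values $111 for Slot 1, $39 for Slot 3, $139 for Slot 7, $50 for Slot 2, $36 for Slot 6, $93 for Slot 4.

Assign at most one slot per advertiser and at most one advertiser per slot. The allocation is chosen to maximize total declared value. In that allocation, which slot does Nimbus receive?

Optimal: Juno→Slot 6 ($124), Cove→Slot 2 ($143), Talus→Slot 3 ($149), Delta→Slot 7 ($122), Kestrel→Slot 4 ($128), Nimbus→Slot 1 ($111) — total 124+143+149+122+128+111 = $777.
Max-entry greedy (repeatedly take the single best remaining cell) gives $720, worse by 57.
Next-best assignment: Juno→Slot 1, Cove→Slot 2, Talus→Slot 3, Delta→Slot 6, Kestrel→Slot 4, Nimbus→Slot 7 = $764.
Swapping Cove↔Talus (Cove→Slot 3 $46, Talus→Slot 2 $78) loses 168.
Nimbus's own top slot is Slot 7 ($139), but forcing Nimbus→Slot 7 and reassigning the rest optimally gives only $764 — worse by 13.

Nimbus receives Slot 1.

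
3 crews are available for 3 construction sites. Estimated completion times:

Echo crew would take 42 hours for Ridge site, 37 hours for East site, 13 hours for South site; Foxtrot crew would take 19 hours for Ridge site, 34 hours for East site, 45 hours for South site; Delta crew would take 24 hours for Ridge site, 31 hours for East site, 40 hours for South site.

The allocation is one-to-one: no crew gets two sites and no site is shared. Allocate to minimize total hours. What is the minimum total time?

Optimal: Echo crew→South site (13 hours), Foxtrot crew→Ridge site (19 hours), Delta crew→East site (31 hours) — total 13+19+31 = 63 hours.
Every other assignment is strictly worse.

Min total: 63 hours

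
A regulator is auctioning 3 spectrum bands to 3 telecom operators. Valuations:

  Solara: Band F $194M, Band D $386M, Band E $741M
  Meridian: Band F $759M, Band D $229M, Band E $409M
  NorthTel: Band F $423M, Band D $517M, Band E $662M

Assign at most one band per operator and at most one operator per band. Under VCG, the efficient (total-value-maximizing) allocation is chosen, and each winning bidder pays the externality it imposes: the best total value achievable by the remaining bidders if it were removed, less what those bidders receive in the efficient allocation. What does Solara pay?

Solara pays $145M.

Efficient allocation: Solara→Band E ($741M), Meridian→Band F ($759M), NorthTel→Band D ($517M); total welfare W = $2017M.
Solara receives Band E at value $741M, so the others get W − 741 = $1276M.
Without Solara: best allocation of the remaining 2 bidders over all 3 bands is Meridian→Band F ($759M), NorthTel→Band E ($662M), total $1421M.
VCG payment = (others' best without Solara) − (others' welfare with Solara) = 1421 − 1276 = $145M.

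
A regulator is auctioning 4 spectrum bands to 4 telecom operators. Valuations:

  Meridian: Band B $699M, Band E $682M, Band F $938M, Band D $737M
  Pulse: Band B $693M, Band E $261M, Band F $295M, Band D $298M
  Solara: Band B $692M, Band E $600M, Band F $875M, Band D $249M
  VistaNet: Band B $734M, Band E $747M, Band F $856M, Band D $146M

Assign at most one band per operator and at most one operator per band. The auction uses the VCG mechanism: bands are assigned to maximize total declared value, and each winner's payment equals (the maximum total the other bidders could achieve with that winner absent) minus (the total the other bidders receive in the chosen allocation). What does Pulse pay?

Pulse pays $18M.

Efficient allocation: Meridian→Band D ($737M), Pulse→Band B ($693M), Solara→Band F ($875M), VistaNet→Band E ($747M); total welfare W = $3052M.
Pulse receives Band B at value $693M, so the others get W − 693 = $2359M.
Without Pulse: best allocation of the remaining 3 bidders over all 4 bands is Meridian→Band F ($938M), Solara→Band B ($692M), VistaNet→Band E ($747M), total $2377M.
VCG payment = (others' best without Pulse) − (others' welfare with Pulse) = 2377 − 2359 = $18M.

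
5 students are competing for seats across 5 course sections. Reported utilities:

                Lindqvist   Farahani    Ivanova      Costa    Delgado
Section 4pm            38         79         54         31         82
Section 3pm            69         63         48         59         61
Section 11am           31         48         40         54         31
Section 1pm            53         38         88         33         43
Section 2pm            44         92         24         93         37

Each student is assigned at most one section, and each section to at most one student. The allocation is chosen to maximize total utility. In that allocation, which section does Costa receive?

Optimal: Lindqvist→Section 3pm (69 points), Farahani→Section 2pm (92 points), Ivanova→Section 1pm (88 points), Costa→Section 11am (54 points), Delgado→Section 4pm (82 points) — total 69+92+88+54+82 = 385 points.
Max-entry greedy (repeatedly take the single best remaining cell) gives 380 points, worse by 5.
Costa's own top section is Section 2pm (93 points), but forcing Costa→Section 2pm and reassigning the rest optimally gives only 380 points — worse by 5.

Costa receives Section 11am.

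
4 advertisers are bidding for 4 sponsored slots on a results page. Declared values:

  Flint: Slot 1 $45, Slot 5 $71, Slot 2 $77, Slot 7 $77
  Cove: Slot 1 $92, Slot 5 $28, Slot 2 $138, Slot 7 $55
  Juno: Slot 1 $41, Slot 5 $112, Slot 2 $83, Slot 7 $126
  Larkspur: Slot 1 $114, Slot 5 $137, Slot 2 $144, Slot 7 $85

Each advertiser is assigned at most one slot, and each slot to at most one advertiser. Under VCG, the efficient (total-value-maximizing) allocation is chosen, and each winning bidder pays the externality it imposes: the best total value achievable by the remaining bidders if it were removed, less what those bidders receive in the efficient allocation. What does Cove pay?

Efficient allocation: Flint→Slot 5 ($71), Cove→Slot 2 ($138), Juno→Slot 7 ($126), Larkspur→Slot 1 ($114); total welfare W = $449.
Cove receives Slot 2 at value $138, so the others get W − 138 = $311.
Without Cove: best allocation of the remaining 3 bidders over all 4 slots is Flint→Slot 5 ($71), Juno→Slot 7 ($126), Larkspur→Slot 2 ($144), total $341.
VCG payment = (others' best without Cove) − (others' welfare with Cove) = 341 − 311 = $30.

Cove pays $30.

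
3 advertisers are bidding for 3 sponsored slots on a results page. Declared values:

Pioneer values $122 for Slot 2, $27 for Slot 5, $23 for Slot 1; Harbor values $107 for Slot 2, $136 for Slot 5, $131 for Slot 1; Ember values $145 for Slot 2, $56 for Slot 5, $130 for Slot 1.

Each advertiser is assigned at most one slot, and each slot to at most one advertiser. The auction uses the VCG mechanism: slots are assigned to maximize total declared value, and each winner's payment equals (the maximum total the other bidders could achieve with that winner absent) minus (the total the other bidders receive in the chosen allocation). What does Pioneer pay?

Pioneer pays $15.

Efficient allocation: Pioneer→Slot 2 ($122), Harbor→Slot 5 ($136), Ember→Slot 1 ($130); total welfare W = $388.
Pioneer receives Slot 2 at value $122, so the others get W − 122 = $266.
Without Pioneer: best allocation of the remaining 2 bidders over all 3 slots is Harbor→Slot 5 ($136), Ember→Slot 2 ($145), total $281.
VCG payment = (others' best without Pioneer) − (others' welfare with Pioneer) = 281 − 266 = $15.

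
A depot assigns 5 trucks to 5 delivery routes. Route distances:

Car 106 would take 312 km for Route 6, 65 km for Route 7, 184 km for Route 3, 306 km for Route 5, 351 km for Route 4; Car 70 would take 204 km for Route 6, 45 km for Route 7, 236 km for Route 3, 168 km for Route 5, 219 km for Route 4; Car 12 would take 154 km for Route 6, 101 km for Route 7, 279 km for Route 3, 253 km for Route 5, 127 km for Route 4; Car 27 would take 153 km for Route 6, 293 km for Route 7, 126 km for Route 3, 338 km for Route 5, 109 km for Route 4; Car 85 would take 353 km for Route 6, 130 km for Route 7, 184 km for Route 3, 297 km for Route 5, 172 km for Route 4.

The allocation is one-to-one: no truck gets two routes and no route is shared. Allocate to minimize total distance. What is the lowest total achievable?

Min total: 680 km

Optimal: Car 106→Route 7 (65 km), Car 70→Route 5 (168 km), Car 12→Route 6 (154 km), Car 27→Route 4 (109 km), Car 85→Route 3 (184 km) — total 65+168+154+109+184 = 680 km.
Min-entry greedy (repeatedly take the single cheapest remaining cell) gives 789 km, worse by 109.
Next-best assignment: Car 106→Route 7, Car 70→Route 5, Car 12→Route 6, Car 27→Route 3, Car 85→Route 4 = 685 km.
Checked against all permutations: 680 km is optimal.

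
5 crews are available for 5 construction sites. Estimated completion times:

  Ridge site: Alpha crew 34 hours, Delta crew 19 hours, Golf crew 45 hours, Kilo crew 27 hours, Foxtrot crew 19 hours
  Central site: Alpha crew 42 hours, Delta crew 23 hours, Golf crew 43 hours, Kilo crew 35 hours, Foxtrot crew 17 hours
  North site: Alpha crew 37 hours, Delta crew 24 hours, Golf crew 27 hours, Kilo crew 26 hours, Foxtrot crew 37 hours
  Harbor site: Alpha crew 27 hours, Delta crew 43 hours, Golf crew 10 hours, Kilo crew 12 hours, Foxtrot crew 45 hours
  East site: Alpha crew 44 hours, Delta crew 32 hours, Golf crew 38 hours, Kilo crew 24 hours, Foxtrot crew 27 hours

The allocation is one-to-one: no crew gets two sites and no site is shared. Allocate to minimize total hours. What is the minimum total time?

Minimum total: 107 hours

Optimal: Alpha crew→North site (37 hours), Delta crew→Ridge site (19 hours), Golf crew→Harbor site (10 hours), Kilo crew→East site (24 hours), Foxtrot crew→Central site (17 hours) — total 37+19+10+24+17 = 107 hours.
Column-greedy (each site in turn goes to its cheapest remaining crew) gives 116 hours, worse by 9.
Swapping Foxtrot crew↔Delta crew (Foxtrot crew→Ridge site 19 hours, Delta crew→Central site 23 hours) adds 6.
No other one-to-one assignment undercuts 107 hours.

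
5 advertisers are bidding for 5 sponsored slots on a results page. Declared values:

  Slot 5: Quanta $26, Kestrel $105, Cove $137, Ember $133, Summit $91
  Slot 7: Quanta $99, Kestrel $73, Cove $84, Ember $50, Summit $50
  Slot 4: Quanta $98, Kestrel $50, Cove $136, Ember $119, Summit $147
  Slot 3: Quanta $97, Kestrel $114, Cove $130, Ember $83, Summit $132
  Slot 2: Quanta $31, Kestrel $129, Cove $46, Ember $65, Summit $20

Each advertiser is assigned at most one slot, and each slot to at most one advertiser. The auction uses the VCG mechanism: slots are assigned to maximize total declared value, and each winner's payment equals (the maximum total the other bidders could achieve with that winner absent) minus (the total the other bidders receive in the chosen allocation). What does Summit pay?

Efficient allocation: Quanta→Slot 7 ($99), Kestrel→Slot 2 ($129), Cove→Slot 3 ($130), Ember→Slot 5 ($133), Summit→Slot 4 ($147); total welfare W = $638.
Summit receives Slot 4 at value $147, so the others get W − 147 = $491.
Without Summit: best allocation of the remaining 4 bidders over all 5 slots is Quanta→Slot 7 ($99), Kestrel→Slot 2 ($129), Cove→Slot 4 ($136), Ember→Slot 5 ($133), total $497.
VCG payment = (others' best without Summit) − (others' welfare with Summit) = 497 − 491 = $6.

Summit pays $6.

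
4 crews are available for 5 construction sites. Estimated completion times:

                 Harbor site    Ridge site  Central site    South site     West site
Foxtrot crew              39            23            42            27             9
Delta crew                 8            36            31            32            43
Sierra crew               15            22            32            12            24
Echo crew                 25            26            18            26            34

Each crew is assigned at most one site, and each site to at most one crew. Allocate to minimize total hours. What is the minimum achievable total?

This is a one-to-one assignment (minimum-cost bipartite matching).
Optimal: Foxtrot crew→West site (9 hours), Delta crew→Harbor site (8 hours), Sierra crew→South site (12 hours), Echo crew→Central site (18 hours) — total 9+8+12+18 = 47 hours.
Next-best assignment: Foxtrot crew→West site, Delta crew→Harbor site, Sierra crew→South site, Echo crew→Ridge site = 55 hours.
Checked against all permutations: 47 hours is optimal.

Min total: 47 hours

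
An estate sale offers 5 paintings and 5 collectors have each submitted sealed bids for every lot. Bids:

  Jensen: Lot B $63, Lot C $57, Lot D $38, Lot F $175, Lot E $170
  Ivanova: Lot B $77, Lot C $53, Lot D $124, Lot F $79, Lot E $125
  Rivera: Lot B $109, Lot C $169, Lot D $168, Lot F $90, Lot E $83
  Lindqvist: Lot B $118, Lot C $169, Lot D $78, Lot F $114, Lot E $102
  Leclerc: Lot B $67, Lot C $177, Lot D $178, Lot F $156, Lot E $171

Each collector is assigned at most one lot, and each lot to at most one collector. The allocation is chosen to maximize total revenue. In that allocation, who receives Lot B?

Lindqvist receives Lot B.

Optimal: Jensen→Lot F ($175), Ivanova→Lot E ($125), Rivera→Lot C ($169), Lindqvist→Lot B ($118), Leclerc→Lot D ($178) — total 175+125+169+118+178 = $765.
Column-greedy (each lot in turn goes to its best remaining collector) gives $763, worse by 2.
Checked against all permutations: $765 is optimal.
Lindqvist's own top lot is Lot C ($169), but forcing Lindqvist→Lot C and reassigning the rest optimally gives only $760 — worse by 5.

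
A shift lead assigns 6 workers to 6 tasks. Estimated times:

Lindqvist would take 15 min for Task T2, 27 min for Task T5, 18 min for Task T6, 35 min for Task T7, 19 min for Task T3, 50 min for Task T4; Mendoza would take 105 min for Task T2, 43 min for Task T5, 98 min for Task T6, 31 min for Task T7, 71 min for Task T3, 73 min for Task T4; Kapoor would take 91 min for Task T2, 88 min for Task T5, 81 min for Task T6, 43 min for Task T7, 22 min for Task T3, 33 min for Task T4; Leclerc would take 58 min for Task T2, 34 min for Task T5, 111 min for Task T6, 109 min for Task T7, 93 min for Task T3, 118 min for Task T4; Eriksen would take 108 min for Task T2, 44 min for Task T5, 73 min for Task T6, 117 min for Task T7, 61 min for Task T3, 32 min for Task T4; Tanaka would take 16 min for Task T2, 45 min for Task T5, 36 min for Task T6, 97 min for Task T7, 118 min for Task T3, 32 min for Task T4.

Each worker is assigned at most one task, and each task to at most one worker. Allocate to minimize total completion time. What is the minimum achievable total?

Optimal: Lindqvist→Task T6 (18 min), Mendoza→Task T7 (31 min), Kapoor→Task T3 (22 min), Leclerc→Task T5 (34 min), Eriksen→Task T4 (32 min), Tanaka→Task T2 (16 min) — total 18+31+22+34+32+16 = 153 min.
Row-greedy (each worker in turn takes its cheapest remaining task) gives 170 min, worse by 17.
Next-best assignment: Lindqvist→Task T2, Mendoza→Task T7, Kapoor→Task T3, Leclerc→Task T5, Eriksen→Task T4, Tanaka→Task T6 = 170 min.

Minimum total: 153 min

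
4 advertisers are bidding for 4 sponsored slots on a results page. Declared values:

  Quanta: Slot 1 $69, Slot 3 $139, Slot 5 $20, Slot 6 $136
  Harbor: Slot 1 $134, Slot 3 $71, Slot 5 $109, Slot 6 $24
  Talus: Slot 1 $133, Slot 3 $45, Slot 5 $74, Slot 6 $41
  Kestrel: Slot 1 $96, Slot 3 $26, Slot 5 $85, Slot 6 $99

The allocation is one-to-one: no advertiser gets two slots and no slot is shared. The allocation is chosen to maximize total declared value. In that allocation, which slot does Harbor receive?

Optimal: Quanta→Slot 3 ($139), Harbor→Slot 5 ($109), Talus→Slot 1 ($133), Kestrel→Slot 6 ($99) — total 139+109+133+99 = $480.
Column-greedy (each slot in turn goes to its best remaining advertiser) gives $399, worse by 81.
Swapping Kestrel↔Harbor (Kestrel→Slot 5 $85, Harbor→Slot 6 $24) loses 99.
Harbor's own top slot is Slot 1 ($134), but forcing Harbor→Slot 1 and reassigning the rest optimally gives only $446 — worse by 34.

Harbor receives Slot 5.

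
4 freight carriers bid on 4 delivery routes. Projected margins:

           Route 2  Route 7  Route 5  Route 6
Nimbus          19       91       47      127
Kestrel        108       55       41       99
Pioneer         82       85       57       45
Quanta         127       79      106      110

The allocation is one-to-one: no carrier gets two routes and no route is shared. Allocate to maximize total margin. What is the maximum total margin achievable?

Max total: $426k

This is a one-to-one assignment (maximum-weight bipartite matching).
Optimal: Nimbus→Route 6 ($127k), Kestrel→Route 2 ($108k), Pioneer→Route 7 ($85k), Quanta→Route 5 ($106k) — total 127+108+85+106 = $426k.
Max-entry greedy (repeatedly take the single best remaining cell) gives $380k, worse by 46.
Swapping Pioneer↔Quanta (Pioneer→Route 5 $57k, Quanta→Route 7 $79k) loses 55.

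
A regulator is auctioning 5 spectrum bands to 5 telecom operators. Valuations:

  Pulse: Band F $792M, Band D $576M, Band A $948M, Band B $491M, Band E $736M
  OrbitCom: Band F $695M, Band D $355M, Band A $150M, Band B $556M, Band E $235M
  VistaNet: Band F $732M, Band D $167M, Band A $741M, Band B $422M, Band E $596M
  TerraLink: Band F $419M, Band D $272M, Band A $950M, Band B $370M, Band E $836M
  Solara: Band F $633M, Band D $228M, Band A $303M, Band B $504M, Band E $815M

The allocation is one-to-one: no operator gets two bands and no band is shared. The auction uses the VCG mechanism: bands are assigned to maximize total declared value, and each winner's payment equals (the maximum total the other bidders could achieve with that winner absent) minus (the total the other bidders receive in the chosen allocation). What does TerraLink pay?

TerraLink pays $372M.

Efficient allocation: Pulse→Band D ($576M), OrbitCom→Band B ($556M), VistaNet→Band F ($732M), TerraLink→Band A ($950M), Solara→Band E ($815M); total welfare W = $3629M.
TerraLink receives Band A at value $950M, so the others get W − 950 = $2679M.
Without TerraLink: best allocation of the remaining 4 bidders over all 5 bands is Pulse→Band A ($948M), OrbitCom→Band B ($556M), VistaNet→Band F ($732M), Solara→Band E ($815M), total $3051M.
VCG payment = (others' best without TerraLink) − (others' welfare with TerraLink) = 3051 − 2679 = $372M.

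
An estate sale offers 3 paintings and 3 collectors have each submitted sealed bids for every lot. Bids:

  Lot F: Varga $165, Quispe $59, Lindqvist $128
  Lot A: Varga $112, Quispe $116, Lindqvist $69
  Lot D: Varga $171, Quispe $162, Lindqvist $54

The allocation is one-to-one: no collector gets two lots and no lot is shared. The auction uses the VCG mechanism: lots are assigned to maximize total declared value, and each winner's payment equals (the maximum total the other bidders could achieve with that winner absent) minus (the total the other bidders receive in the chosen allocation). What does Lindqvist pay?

Lindqvist pays $40.

Efficient allocation: Varga→Lot D ($171), Quispe→Lot A ($116), Lindqvist→Lot F ($128); total welfare W = $415.
Lindqvist receives Lot F at value $128, so the others get W − 128 = $287.
Without Lindqvist: best allocation of the remaining 2 bidders over all 3 lots is Varga→Lot F ($165), Quispe→Lot D ($162), total $327.
VCG payment = (others' best without Lindqvist) − (others' welfare with Lindqvist) = 327 − 287 = $40.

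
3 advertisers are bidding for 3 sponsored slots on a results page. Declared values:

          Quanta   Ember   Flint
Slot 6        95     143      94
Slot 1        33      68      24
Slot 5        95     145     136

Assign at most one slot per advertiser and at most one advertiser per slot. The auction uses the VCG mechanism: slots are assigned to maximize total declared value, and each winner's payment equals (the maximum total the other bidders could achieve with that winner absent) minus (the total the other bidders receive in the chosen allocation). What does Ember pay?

Ember pays $62.

Efficient allocation: Quanta→Slot 1 ($33), Ember→Slot 6 ($143), Flint→Slot 5 ($136); total welfare W = $312.
Ember receives Slot 6 at value $143, so the others get W − 143 = $169.
Without Ember: best allocation of the remaining 2 bidders over all 3 slots is Quanta→Slot 6 ($95), Flint→Slot 5 ($136), total $231.
VCG payment = (others' best without Ember) − (others' welfare with Ember) = 231 − 169 = $62.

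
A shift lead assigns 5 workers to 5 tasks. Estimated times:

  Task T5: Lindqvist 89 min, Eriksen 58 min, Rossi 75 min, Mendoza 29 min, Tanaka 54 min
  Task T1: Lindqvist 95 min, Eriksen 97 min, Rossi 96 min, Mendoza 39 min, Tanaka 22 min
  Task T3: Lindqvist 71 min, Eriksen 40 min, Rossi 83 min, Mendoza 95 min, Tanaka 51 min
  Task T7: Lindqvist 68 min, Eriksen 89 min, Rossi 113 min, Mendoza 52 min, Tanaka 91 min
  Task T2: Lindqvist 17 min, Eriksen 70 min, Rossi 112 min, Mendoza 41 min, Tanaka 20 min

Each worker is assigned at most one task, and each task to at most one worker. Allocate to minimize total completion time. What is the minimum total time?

Min total: 206 min

This is the linear assignment problem.
Optimal: Lindqvist→Task T2 (17 min), Eriksen→Task T3 (40 min), Rossi→Task T5 (75 min), Mendoza→Task T7 (52 min), Tanaka→Task T1 (22 min) — total 17+40+75+52+22 = 206 min.
Min-entry greedy (repeatedly take the single cheapest remaining cell) gives 221 min, worse by 15.
Swapping Tanaka↔Eriksen (Tanaka→Task T3 51 min, Eriksen→Task T1 97 min) adds 86.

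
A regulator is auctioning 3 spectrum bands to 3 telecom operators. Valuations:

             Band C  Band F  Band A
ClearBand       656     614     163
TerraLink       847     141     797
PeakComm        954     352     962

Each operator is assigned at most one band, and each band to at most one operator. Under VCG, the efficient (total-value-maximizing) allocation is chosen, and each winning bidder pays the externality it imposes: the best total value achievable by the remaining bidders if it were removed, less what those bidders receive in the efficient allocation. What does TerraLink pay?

TerraLink pays $42M.

Efficient allocation: ClearBand→Band F ($614M), TerraLink→Band C ($847M), PeakComm→Band A ($962M); total welfare W = $2423M.
TerraLink receives Band C at value $847M, so the others get W − 847 = $1576M.
Without TerraLink: best allocation of the remaining 2 bidders over all 3 bands is ClearBand→Band C ($656M), PeakComm→Band A ($962M), total $1618M.
VCG payment = (others' best without TerraLink) − (others' welfare with TerraLink) = 1618 − 1576 = $42M.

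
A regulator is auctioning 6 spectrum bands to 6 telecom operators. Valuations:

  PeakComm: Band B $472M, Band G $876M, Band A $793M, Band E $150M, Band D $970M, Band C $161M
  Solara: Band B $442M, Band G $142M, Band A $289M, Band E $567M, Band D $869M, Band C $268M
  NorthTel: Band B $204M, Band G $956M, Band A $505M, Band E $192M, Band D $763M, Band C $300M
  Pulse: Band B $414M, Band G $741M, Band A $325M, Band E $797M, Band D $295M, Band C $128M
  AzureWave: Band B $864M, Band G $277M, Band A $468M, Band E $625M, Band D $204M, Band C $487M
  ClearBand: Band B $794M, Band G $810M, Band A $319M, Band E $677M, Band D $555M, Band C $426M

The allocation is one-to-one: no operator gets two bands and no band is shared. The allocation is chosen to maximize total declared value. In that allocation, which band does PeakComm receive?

PeakComm receives Band A.

Optimal: PeakComm→Band A ($793M), Solara→Band D ($869M), NorthTel→Band G ($956M), Pulse→Band E ($797M), AzureWave→Band B ($864M), ClearBand→Band C ($426M) — total 793+869+956+797+864+426 = $4705M.
Row-greedy (each operator in turn takes its best remaining band) gives $3713M, worse by 992.
Next-best assignment: PeakComm→Band A, Solara→Band D, NorthTel→Band G, Pulse→Band E, AzureWave→Band C, ClearBand→Band B = $4696M.
PeakComm's own top band is Band D ($970M), but forcing PeakComm→Band D and reassigning the rest optimally gives only $4302M — worse by 403.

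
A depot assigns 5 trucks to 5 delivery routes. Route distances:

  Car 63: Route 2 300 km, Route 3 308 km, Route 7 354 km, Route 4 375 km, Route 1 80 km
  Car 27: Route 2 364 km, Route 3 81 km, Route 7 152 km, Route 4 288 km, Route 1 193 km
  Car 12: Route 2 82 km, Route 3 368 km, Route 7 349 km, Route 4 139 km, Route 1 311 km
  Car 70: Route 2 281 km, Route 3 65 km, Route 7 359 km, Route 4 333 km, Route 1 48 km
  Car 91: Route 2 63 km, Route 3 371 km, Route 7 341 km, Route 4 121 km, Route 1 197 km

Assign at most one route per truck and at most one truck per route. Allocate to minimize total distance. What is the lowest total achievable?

Min total: 499 km

This is the linear assignment problem.
Optimal: Car 63→Route 1 (80 km), Car 27→Route 7 (152 km), Car 12→Route 4 (139 km), Car 70→Route 3 (65 km), Car 91→Route 2 (63 km) — total 80+152+139+65+63 = 499 km.
Min-entry greedy (repeatedly take the single cheapest remaining cell) gives 685 km, worse by 186.
Next-best assignment: Car 63→Route 1, Car 27→Route 7, Car 12→Route 2, Car 70→Route 3, Car 91→Route 4 = 500 km.
Checked against all permutations: 499 km is optimal.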